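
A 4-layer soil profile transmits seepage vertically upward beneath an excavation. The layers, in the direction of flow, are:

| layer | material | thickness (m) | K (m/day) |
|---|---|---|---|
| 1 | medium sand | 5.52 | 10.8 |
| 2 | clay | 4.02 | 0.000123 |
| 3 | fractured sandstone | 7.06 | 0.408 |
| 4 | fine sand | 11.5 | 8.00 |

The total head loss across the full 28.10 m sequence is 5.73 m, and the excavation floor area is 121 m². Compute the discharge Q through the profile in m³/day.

0.0212

Flow is perpendicular to layering, so the layers act in series and the equivalent K is the thickness-weighted harmonic mean.
Total thickness L = 5.52 + 4.02 + 7.06 + 11.5 = 28.10 m.
Σ(b_i/K_i) = 5.52/10.8 + 4.02/0.000123 + 7.06/0.408 + 11.5/8.00 = 32702 d.
K_eq = L / Σ(b_i/K_i) = 28.10 / 32702 = 0.0008593 m/day.
Q = K_eq · A · (Δh/L) = 0.0008593 × 121 × (5.73/28.10) = 0.02120 m³/day.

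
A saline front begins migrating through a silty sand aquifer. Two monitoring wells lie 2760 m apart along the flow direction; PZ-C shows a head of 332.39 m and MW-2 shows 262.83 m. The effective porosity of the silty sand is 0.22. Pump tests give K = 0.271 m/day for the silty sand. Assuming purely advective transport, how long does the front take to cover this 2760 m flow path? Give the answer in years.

243

Hydraulic gradient i = (332.39 − 262.83) / 2760 = 69.56 / 2760 = 0.02520.
Darcy flux q = K · i = 0.2710 × 0.02520 = 0.006830 m/day.
Seepage velocity v = q / n_e = 0.006830 / 0.22 = 0.03105 m/day.
Travel time t = L / v = 2760 / 0.03105 = 88902 days = 243.4 years.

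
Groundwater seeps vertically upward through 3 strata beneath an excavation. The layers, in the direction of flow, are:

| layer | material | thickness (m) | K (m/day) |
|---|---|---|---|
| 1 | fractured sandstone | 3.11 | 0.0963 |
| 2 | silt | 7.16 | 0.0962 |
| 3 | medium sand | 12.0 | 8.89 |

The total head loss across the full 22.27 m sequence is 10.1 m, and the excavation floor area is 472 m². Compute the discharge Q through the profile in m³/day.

Flow is perpendicular to layering, so the layers act in series and the equivalent K is the thickness-weighted harmonic mean.
Total thickness L = 3.11 + 7.16 + 12.0 = 22.27 m.
Σ(b_i/K_i) = 3.11/0.0963 + 7.16/0.0962 + 12.0/8.89 = 108.1 d.
K_eq = L / Σ(b_i/K_i) = 22.27 / 108.1 = 0.2061 m/day.
Q = K_eq · A · (Δh/L) = 0.2061 × 472 × (10.1/22.27) = 44.11 m³/day.

44.1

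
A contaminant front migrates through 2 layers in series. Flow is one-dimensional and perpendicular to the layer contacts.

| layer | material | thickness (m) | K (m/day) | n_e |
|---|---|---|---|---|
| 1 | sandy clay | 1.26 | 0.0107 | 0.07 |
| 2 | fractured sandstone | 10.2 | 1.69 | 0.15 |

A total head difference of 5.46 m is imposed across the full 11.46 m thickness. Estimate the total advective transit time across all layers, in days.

36.7

With flow normal to the layers, continuity requires the same specific discharge q through every layer.
Σ(b_i/K_i) = 1.26/0.0107 + 10.2/1.69 = 123.8 d.
q = Δh / Σ(b_i/K_i) = 5.46 / 123.8 = 0.04411 m/day.
In each layer the seepage velocity is v_i = q/n_i, so the layer transit time is t_i = b_i·n_i / q:
  layer 1 (sandy clay): t_1 = 1.26 × 0.07 / 0.04411 = 2.000 d
  layer 2 (fractured sandstone): t_2 = 10.2 × 0.15 / 0.04411 = 34.69 d
Total t = Σ t_i = 36.69 days.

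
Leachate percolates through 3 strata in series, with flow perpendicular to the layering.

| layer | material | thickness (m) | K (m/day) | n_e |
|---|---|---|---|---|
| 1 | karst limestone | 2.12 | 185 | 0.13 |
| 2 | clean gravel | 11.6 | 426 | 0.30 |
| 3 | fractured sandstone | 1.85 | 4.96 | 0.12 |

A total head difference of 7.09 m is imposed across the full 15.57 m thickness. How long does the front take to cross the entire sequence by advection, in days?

0.231

With flow normal to the layers, continuity requires the same specific discharge q through every layer.
Σ(b_i/K_i) = 2.12/185 + 11.6/426 + 1.85/4.96 = 0.4117 d.
q = Δh / Σ(b_i/K_i) = 7.09 / 0.4117 = 17.22 m/day.
In each layer the seepage velocity is v_i = q/n_i, so the layer transit time is t_i = b_i·n_i / q:
  layer 1 (karst limestone): t_1 = 2.12 × 0.13 / 17.22 = 0.01600 d
  layer 2 (clean gravel): t_2 = 11.6 × 0.30 / 17.22 = 0.2021 d
  layer 3 (fractured sandstone): t_3 = 1.85 × 0.12 / 17.22 = 0.01289 d
Total t = Σ t_i = 0.2310 days.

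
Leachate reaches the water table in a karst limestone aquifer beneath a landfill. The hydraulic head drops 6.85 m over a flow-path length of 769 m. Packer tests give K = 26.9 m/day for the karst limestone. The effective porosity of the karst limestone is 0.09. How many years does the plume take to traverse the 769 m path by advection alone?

0.791

Hydraulic gradient i = Δh / L = 6.85 / 769 = 0.008908.
Darcy flux q = K · i = 26.90 × 0.008908 = 0.2396 m/day.
Seepage velocity v = q / n_e = 0.2396 / 0.09 = 2.662 m/day.
Travel time t = L / v = 769 / 2.662 = 288.8 days = 0.7908 years.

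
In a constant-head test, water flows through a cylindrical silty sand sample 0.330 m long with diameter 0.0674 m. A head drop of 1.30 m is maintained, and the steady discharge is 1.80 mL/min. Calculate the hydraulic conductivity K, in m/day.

Cross-sectional area A = π·(d/2)² = π × (0.0674/2)² = 0.003568 m².
Convert discharge: 1.80 mL/min = 3.000e-08 m³/s.
Darcy's law rearranged: K = Q·L / (A·Δh) = 3.000e-08 × 0.330 / (0.003568 × 1.30) = 2.134e-06 m/s = 0.1844 m/day.

0.184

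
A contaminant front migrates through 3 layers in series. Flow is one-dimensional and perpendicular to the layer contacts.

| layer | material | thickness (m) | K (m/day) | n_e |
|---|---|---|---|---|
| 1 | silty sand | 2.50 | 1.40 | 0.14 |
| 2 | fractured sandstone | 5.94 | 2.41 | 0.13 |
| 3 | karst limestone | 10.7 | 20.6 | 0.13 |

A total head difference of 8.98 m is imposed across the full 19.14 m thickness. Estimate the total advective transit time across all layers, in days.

With flow normal to the layers, continuity requires the same specific discharge q through every layer.
Σ(b_i/K_i) = 2.50/1.40 + 5.94/2.41 + 10.7/20.6 = 4.770 d.
q = Δh / Σ(b_i/K_i) = 8.98 / 4.770 = 1.883 m/day.
In each layer the seepage velocity is v_i = q/n_i, so the layer transit time is t_i = b_i·n_i / q:
  layer 1 (silty sand): t_1 = 2.50 × 0.14 / 1.883 = 0.1859 d
  layer 2 (fractured sandstone): t_2 = 5.94 × 0.13 / 1.883 = 0.4102 d
  layer 3 (karst limestone): t_3 = 10.7 × 0.13 / 1.883 = 0.7389 d
Total t = Σ t_i = 1.335 days.

1.33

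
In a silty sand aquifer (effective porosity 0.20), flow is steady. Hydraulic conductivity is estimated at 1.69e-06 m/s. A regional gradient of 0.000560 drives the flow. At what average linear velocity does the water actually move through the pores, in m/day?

Convert K: 1.69e-06 m/s × 86400 = 0.1460 m/day.
Hydraulic gradient i = 0.000560.
Darcy flux q = K · i = 0.1460 × 0.0005600 = 8.177e-05 m/day.
Seepage velocity v = q / n_e = 8.177e-05 / 0.20 = 0.0004088 m/day.

0.000409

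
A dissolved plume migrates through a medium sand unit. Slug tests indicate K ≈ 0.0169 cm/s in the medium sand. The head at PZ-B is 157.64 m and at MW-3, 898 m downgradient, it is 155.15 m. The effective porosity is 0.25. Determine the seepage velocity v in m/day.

0.162

Convert K: 0.0169 cm/s × 864 = 14.60 m/day.
Hydraulic gradient i = (157.64 − 155.15) / 898 = 2.49 / 898 = 0.002773.
Darcy flux q = K · i = 14.60 × 0.002773 = 0.04049 m/day.
Seepage velocity v = q / n_e = 0.04049 / 0.25 = 0.1620 m/day.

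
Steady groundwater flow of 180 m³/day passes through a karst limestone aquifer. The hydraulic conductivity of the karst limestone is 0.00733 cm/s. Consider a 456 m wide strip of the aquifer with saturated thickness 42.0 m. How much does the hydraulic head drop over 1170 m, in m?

1.74

Convert K: 0.00733 cm/s × 864 = 6.333 m/day.
Cross-sectional area A = 456 × 42.0 = 19152 m².
From Q = K·A·i, i = Q / (K·A) = 180 / (6.333 × 19152) = 0.001484.
Head loss Δh = i · L = 0.001484 × 1170 = 1.736 m.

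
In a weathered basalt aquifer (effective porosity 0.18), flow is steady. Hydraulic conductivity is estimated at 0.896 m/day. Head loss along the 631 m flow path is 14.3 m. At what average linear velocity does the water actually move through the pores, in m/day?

Hydraulic gradient i = Δh / L = 14.3 / 631 = 0.02266.
Darcy flux q = K · i = 0.8960 × 0.02266 = 0.02031 m/day.
Seepage velocity v = q / n_e = 0.02031 / 0.18 = 0.1128 m/day.

0.113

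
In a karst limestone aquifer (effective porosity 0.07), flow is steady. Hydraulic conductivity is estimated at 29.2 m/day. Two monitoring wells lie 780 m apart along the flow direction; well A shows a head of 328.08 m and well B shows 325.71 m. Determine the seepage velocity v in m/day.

Hydraulic gradient i = (328.08 − 325.71) / 780 = 2.37 / 780 = 0.003038.
Darcy flux q = K · i = 29.20 × 0.003038 = 0.08872 m/day.
Seepage velocity v = q / n_e = 0.08872 / 0.07 = 1.267 m/day.

1.27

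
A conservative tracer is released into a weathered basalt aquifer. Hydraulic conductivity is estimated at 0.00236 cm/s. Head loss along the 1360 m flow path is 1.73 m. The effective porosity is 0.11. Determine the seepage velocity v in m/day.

Convert K: 0.00236 cm/s × 864 = 2.039 m/day.
Hydraulic gradient i = Δh / L = 1.73 / 1360 = 0.001272.
Darcy flux q = K · i = 2.039 × 0.001272 = 0.002594 m/day.
Seepage velocity v = q / n_e = 0.002594 / 0.11 = 0.02358 m/day.

0.0236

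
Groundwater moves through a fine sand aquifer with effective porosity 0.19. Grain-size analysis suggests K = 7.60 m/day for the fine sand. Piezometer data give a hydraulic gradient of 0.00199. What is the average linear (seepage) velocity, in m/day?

0.0796

Hydraulic gradient i = 0.00199.
Darcy flux q = K · i = 7.600 × 0.001990 = 0.01512 m/day.
Seepage velocity v = q / n_e = 0.01512 / 0.19 = 0.07960 m/day.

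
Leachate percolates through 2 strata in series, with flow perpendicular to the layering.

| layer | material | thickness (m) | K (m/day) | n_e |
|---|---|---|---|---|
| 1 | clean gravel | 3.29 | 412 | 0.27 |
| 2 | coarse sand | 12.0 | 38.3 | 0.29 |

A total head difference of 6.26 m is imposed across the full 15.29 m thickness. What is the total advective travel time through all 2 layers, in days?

With flow normal to the layers, continuity requires the same specific discharge q through every layer.
Σ(b_i/K_i) = 3.29/412 + 12.0/38.3 = 0.3213 d.
q = Δh / Σ(b_i/K_i) = 6.26 / 0.3213 = 19.48 m/day.
In each layer the seepage velocity is v_i = q/n_i, so the layer transit time is t_i = b_i·n_i / q:
  layer 1 (clean gravel): t_1 = 3.29 × 0.27 / 19.48 = 0.04559 d
  layer 2 (coarse sand): t_2 = 12.0 × 0.29 / 19.48 = 0.1786 d
Total t = Σ t_i = 0.2242 days.

0.224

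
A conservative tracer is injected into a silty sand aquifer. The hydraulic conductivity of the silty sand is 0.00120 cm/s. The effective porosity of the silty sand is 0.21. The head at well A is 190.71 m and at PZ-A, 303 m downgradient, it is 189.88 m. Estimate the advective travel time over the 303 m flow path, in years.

Convert K: 0.00120 cm/s × 864 = 1.037 m/day.
Hydraulic gradient i = (190.71 − 189.88) / 303 = 0.83 / 303 = 0.002739.
Darcy flux q = K · i = 1.037 × 0.002739 = 0.002840 m/day.
Seepage velocity v = q / n_e = 0.002840 / 0.21 = 0.01352 m/day.
Travel time t = L / v = 303 / 0.01352 = 22404 days = 61.34 years.

61.3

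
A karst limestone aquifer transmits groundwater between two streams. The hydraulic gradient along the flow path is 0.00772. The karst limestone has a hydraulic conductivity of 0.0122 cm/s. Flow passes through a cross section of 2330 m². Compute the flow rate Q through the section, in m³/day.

Convert K: 0.0122 cm/s × 864 = 10.54 m/day.
Hydraulic gradient i = 0.00772.
Darcy's law: Q = K · A · i = 10.54 × 2330 × 0.007720 = 189.6 m³/day.

190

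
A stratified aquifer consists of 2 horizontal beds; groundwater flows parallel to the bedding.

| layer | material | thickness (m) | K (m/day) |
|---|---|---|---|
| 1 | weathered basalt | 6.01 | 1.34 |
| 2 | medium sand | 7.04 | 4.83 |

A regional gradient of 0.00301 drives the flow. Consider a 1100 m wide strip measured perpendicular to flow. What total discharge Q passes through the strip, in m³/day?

139

Flow is parallel to layering, so each bed carries its own Darcy discharge and the transmissivities add.
Σ(K_i·b_i) = 1.34×6.01 + 4.83×7.04 = 42.06 m²/day.
Hydraulic gradient i = 0.00301.
Q = Σ(K_i·b_i) · W · i = 42.06 × 1100 × 0.003010 = 139.2 m³/day.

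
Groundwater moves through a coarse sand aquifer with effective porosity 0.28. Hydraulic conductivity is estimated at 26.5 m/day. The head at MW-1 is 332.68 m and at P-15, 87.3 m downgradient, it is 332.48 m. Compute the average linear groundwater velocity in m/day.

0.217

Hydraulic gradient i = (332.68 − 332.48) / 87.3 = 0.2 / 87.3 = 0.002291.
Darcy flux q = K · i = 26.50 × 0.002291 = 0.06071 m/day.
Seepage velocity v = q / n_e = 0.06071 / 0.28 = 0.2168 m/day.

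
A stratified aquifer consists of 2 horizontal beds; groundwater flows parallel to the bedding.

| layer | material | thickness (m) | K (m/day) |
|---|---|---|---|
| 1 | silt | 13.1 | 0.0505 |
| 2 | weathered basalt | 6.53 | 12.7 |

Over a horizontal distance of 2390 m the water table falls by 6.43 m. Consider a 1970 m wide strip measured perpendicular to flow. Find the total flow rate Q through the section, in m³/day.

Flow is parallel to layering, so each bed carries its own Darcy discharge and the transmissivities add.
Σ(K_i·b_i) = 0.0505×13.1 + 12.7×6.53 = 83.59 m²/day.
Hydraulic gradient i = Δh / L = 6.43 / 2390 = 0.002690.
Q = Σ(K_i·b_i) · W · i = 83.59 × 1970 × 0.002690 = 443.0 m³/day.

443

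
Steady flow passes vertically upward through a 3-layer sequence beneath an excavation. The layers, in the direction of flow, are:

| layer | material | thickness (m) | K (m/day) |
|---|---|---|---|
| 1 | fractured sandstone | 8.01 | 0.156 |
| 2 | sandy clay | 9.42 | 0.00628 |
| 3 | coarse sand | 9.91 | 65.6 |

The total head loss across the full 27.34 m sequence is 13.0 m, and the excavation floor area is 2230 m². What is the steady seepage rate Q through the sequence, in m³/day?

Flow is perpendicular to layering, so the layers act in series and the equivalent K is the thickness-weighted harmonic mean.
Total thickness L = 8.01 + 9.42 + 9.91 = 27.34 m.
Σ(b_i/K_i) = 8.01/0.156 + 9.42/0.00628 + 9.91/65.6 = 1551 d.
K_eq = L / Σ(b_i/K_i) = 27.34 / 1551 = 0.01762 m/day.
Q = K_eq · A · (Δh/L) = 0.01762 × 2230 × (13.0/27.34) = 18.69 m³/day.

18.7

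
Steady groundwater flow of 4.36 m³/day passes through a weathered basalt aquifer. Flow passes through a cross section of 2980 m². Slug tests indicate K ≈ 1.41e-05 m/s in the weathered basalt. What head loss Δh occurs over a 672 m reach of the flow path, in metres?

0.807

Convert K: 1.41e-05 m/s × 86400 = 1.218 m/day.
From Q = K·A·i, i = Q / (K·A) = 4.36 / (1.218 × 2980) = 0.001201.
Head loss Δh = i · L = 0.001201 × 672 = 0.8071 m.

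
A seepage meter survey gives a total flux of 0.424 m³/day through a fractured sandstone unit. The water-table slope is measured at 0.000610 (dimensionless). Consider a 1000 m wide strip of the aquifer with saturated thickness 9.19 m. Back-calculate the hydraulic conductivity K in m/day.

Cross-sectional area A = 1000 × 9.19 = 9190 m².
Hydraulic gradient i = 0.000610.
From Q = K·A·i, K = Q / (A·i) = 0.424 / (9190 × 0.0006100) = 0.07563 m/day.

0.0756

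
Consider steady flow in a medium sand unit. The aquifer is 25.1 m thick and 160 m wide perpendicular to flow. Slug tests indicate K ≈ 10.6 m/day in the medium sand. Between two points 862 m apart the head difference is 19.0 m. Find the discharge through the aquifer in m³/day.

938

Cross-sectional area A = 160 × 25.1 = 4016 m².
Hydraulic gradient i = Δh / L = 19.0 / 862 = 0.02204.
Darcy's law: Q = K · A · i = 10.60 × 4016 × 0.02204 = 938.3 m³/day.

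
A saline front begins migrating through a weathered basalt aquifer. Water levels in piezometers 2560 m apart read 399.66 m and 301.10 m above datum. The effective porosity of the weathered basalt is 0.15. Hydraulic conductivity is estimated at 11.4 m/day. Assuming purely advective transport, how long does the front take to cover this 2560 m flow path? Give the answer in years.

Hydraulic gradient i = (399.66 − 301.10) / 2560 = 98.56 / 2560 = 0.03850.
Darcy flux q = K · i = 11.40 × 0.03850 = 0.4389 m/day.
Seepage velocity v = q / n_e = 0.4389 / 0.15 = 2.926 m/day.
Travel time t = L / v = 2560 / 2.926 = 874.9 days = 2.395 years.

2.40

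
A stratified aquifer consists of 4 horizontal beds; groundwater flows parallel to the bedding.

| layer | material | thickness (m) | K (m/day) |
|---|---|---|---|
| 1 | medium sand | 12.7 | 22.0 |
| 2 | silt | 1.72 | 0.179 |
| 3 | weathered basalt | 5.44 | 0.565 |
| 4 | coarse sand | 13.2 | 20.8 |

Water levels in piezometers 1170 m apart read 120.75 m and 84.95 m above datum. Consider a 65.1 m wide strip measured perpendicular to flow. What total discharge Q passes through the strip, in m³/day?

Flow is parallel to layering, so each bed carries its own Darcy discharge and the transmissivities add.
Σ(K_i·b_i) = 22.0×12.7 + 0.179×1.72 + 0.565×5.44 + 20.8×13.2 = 557.3 m²/day.
Hydraulic gradient i = (120.75 − 84.95) / 1170 = 35.8 / 1170 = 0.03060.
Q = Σ(K_i·b_i) · W · i = 557.3 × 65.1 × 0.03060 = 1110 m³/day.

1110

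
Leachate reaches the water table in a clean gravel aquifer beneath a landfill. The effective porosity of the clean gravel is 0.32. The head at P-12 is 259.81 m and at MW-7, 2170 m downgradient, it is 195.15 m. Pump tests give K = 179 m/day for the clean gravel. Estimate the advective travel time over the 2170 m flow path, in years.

Hydraulic gradient i = (259.81 − 195.15) / 2170 = 64.66 / 2170 = 0.02980.
Darcy flux q = K · i = 179.0 × 0.02980 = 5.334 m/day.
Seepage velocity v = q / n_e = 5.334 / 0.32 = 16.67 m/day.
Travel time t = L / v = 2170 / 16.67 = 130.2 days = 0.3564 years.

0.356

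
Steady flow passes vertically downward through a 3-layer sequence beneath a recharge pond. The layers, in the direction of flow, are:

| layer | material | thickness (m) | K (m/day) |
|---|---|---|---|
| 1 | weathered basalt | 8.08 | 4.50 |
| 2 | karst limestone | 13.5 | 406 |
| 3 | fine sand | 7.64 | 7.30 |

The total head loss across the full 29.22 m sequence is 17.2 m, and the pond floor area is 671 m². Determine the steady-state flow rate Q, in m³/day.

Flow is perpendicular to layering, so the layers act in series and the equivalent K is the thickness-weighted harmonic mean.
Total thickness L = 8.08 + 13.5 + 7.64 = 29.22 m.
Σ(b_i/K_i) = 8.08/4.50 + 13.5/406 + 7.64/7.30 = 2.875 d.
K_eq = L / Σ(b_i/K_i) = 29.22 / 2.875 = 10.16 m/day.
Q = K_eq · A · (Δh/L) = 10.16 × 671 × (17.2/29.22) = 4014 m³/day.

4010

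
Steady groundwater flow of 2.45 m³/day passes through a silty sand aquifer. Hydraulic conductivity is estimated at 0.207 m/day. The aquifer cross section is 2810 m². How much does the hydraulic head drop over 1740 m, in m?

7.33

From Q = K·A·i, i = Q / (K·A) = 2.45 / (0.2070 × 2810) = 0.004212.
Head loss Δh = i · L = 0.004212 × 1740 = 7.329 m.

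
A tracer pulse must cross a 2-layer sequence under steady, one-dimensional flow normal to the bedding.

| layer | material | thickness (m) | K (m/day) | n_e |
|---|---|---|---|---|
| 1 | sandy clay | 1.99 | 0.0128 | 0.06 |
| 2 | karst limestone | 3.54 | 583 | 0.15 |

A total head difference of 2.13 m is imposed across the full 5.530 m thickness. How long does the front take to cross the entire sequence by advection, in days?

With flow normal to the layers, continuity requires the same specific discharge q through every layer.
Σ(b_i/K_i) = 1.99/0.0128 + 3.54/583 = 155.5 d.
q = Δh / Σ(b_i/K_i) = 2.13 / 155.5 = 0.01370 m/day.
In each layer the seepage velocity is v_i = q/n_i, so the layer transit time is t_i = b_i·n_i / q:
  layer 1 (sandy clay): t_1 = 1.99 × 0.06 / 0.01370 = 8.715 d
  layer 2 (karst limestone): t_2 = 3.54 × 0.15 / 0.01370 = 38.76 d
Total t = Σ t_i = 47.47 days.

47.5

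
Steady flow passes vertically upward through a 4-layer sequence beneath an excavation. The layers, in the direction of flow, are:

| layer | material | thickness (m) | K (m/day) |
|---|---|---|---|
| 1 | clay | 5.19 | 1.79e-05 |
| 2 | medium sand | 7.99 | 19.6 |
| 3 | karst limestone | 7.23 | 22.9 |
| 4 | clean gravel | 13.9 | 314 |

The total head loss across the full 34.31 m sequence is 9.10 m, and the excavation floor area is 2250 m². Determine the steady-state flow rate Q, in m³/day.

0.0706

Flow is perpendicular to layering, so the layers act in series and the equivalent K is the thickness-weighted harmonic mean.
Total thickness L = 5.19 + 7.99 + 7.23 + 13.9 = 34.31 m.
Σ(b_i/K_i) = 5.19/1.79e-05 + 7.99/19.6 + 7.23/22.9 + 13.9/314 = 2.899e+05 d.
K_eq = L / Σ(b_i/K_i) = 34.31 / 2.899e+05 = 0.0001183 m/day.
Q = K_eq · A · (Δh/L) = 0.0001183 × 2250 × (9.10/34.31) = 0.07062 m³/day.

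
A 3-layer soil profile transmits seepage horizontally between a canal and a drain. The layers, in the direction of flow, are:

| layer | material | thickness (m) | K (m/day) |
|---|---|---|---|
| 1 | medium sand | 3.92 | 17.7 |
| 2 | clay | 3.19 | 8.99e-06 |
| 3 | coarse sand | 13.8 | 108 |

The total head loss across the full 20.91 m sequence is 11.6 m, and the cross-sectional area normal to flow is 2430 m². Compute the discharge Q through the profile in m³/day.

0.0794

Flow is perpendicular to layering, so the layers act in series and the equivalent K is the thickness-weighted harmonic mean.
Total thickness L = 3.92 + 3.19 + 13.8 = 20.91 m.
Σ(b_i/K_i) = 3.92/17.7 + 3.19/8.99e-06 + 13.8/108 = 3.548e+05 d.
K_eq = L / Σ(b_i/K_i) = 20.91 / 3.548e+05 = 5.893e-05 m/day.
Q = K_eq · A · (Δh/L) = 5.893e-05 × 2430 × (11.6/20.91) = 0.07944 m³/day.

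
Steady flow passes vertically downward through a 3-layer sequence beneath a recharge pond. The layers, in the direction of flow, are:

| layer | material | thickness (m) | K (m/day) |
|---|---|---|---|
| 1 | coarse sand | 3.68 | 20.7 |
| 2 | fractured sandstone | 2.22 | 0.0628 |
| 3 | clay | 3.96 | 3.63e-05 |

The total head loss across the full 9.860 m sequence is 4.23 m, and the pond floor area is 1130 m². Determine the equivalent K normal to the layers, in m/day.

9.04e-05

Flow is perpendicular to layering, so the layers act in series and the equivalent K is the thickness-weighted harmonic mean.
Total thickness L = 3.68 + 2.22 + 3.96 = 9.860 m.
Σ(b_i/K_i) = 3.68/20.7 + 2.22/0.0628 + 3.96/3.63e-05 = 1.091e+05 d.
K_eq = L / Σ(b_i/K_i) = 9.860 / 1.091e+05 = 9.035e-05 m/day.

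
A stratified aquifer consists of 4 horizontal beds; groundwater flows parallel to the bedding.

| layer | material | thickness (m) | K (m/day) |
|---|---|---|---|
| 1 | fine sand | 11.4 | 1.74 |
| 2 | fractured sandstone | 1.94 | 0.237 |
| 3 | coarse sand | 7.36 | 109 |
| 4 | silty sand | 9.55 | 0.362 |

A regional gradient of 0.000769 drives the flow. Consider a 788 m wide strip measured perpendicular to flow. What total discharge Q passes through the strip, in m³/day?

Flow is parallel to layering, so each bed carries its own Darcy discharge and the transmissivities add.
Σ(K_i·b_i) = 1.74×11.4 + 0.237×1.94 + 109×7.36 + 0.362×9.55 = 826.0 m²/day.
Hydraulic gradient i = 0.000769.
Q = Σ(K_i·b_i) · W · i = 826.0 × 788 × 0.0007690 = 500.5 m³/day.

501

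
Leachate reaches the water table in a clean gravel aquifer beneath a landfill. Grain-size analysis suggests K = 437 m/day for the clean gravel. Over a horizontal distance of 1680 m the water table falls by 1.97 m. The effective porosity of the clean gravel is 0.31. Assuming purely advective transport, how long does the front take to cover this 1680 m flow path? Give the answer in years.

2.78

Hydraulic gradient i = Δh / L = 1.97 / 1680 = 0.001173.
Darcy flux q = K · i = 437.0 × 0.001173 = 0.5124 m/day.
Seepage velocity v = q / n_e = 0.5124 / 0.31 = 1.653 m/day.
Travel time t = L / v = 1680 / 1.653 = 1016 days = 2.783 years.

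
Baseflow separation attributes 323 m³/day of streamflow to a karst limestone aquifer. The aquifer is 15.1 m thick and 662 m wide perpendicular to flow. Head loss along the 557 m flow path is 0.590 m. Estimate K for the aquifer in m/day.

30.5

Cross-sectional area A = 662 × 15.1 = 9996 m².
Hydraulic gradient i = Δh / L = 0.590 / 557 = 0.001059.
From Q = K·A·i, K = Q / (A·i) = 323 / (9996 × 0.001059) = 30.50 m/day.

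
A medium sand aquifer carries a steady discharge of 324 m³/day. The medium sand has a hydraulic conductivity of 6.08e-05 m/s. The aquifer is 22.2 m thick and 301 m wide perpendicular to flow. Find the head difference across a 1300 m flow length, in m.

Convert K: 6.08e-05 m/s × 86400 = 5.253 m/day.
Cross-sectional area A = 301 × 22.2 = 6682 m².
From Q = K·A·i, i = Q / (K·A) = 324 / (5.253 × 6682) = 0.009230.
Head loss Δh = i · L = 0.009230 × 1300 = 12.00 m.

12.0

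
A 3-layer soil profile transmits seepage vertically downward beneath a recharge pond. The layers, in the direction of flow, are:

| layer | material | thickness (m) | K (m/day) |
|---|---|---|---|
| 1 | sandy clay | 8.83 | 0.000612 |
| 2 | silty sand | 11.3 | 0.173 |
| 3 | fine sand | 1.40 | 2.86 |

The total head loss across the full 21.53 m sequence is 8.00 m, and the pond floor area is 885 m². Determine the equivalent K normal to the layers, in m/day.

0.00149

Flow is perpendicular to layering, so the layers act in series and the equivalent K is the thickness-weighted harmonic mean.
Total thickness L = 8.83 + 11.3 + 1.40 = 21.53 m.
Σ(b_i/K_i) = 8.83/0.000612 + 11.3/0.173 + 1.40/2.86 = 14494 d.
K_eq = L / Σ(b_i/K_i) = 21.53 / 14494 = 0.001485 m/day.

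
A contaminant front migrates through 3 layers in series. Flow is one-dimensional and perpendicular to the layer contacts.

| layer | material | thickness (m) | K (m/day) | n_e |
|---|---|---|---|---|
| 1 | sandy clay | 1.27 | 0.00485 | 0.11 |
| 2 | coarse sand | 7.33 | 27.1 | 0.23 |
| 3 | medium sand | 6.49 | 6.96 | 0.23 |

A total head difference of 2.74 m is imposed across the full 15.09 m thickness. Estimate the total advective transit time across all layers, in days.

With flow normal to the layers, continuity requires the same specific discharge q through every layer.
Σ(b_i/K_i) = 1.27/0.00485 + 7.33/27.1 + 6.49/6.96 = 263.1 d.
q = Δh / Σ(b_i/K_i) = 2.74 / 263.1 = 0.01042 m/day.
In each layer the seepage velocity is v_i = q/n_i, so the layer transit time is t_i = b_i·n_i / q:
  layer 1 (sandy clay): t_1 = 1.27 × 0.11 / 0.01042 = 13.41 d
  layer 2 (coarse sand): t_2 = 7.33 × 0.23 / 0.01042 = 161.9 d
  layer 3 (medium sand): t_3 = 6.49 × 0.23 / 0.01042 = 143.3 d
Total t = Σ t_i = 318.6 days.

319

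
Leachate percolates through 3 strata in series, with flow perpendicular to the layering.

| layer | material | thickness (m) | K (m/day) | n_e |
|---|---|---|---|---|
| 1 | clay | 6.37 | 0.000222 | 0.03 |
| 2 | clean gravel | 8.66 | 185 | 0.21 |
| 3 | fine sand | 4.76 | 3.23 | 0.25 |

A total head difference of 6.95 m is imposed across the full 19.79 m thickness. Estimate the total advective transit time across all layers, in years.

36.2

With flow normal to the layers, continuity requires the same specific discharge q through every layer.
Σ(b_i/K_i) = 6.37/0.000222 + 8.66/185 + 4.76/3.23 = 28695 d.
q = Δh / Σ(b_i/K_i) = 6.95 / 28695 = 0.0002422 m/day.
In each layer the seepage velocity is v_i = q/n_i, so the layer transit time is t_i = b_i·n_i / q:
  layer 1 (clay): t_1 = 6.37 × 0.03 / 0.0002422 = 789.0 d
  layer 2 (clean gravel): t_2 = 8.66 × 0.21 / 0.0002422 = 7509 d
  layer 3 (fine sand): t_3 = 4.76 × 0.25 / 0.0002422 = 4913 d
Total t = Σ t_i = 13211 days = 36.17 years.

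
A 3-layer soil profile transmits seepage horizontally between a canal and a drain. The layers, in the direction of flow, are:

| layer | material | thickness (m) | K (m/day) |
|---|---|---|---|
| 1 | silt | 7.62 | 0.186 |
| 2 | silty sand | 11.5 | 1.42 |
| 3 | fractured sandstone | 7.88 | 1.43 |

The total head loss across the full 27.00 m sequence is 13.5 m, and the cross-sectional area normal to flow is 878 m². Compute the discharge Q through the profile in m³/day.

Flow is perpendicular to layering, so the layers act in series and the equivalent K is the thickness-weighted harmonic mean.
Total thickness L = 7.62 + 11.5 + 7.88 = 27.00 m.
Σ(b_i/K_i) = 7.62/0.186 + 11.5/1.42 + 7.88/1.43 = 54.58 d.
K_eq = L / Σ(b_i/K_i) = 27.00 / 54.58 = 0.4947 m/day.
Q = K_eq · A · (Δh/L) = 0.4947 × 878 × (13.5/27.00) = 217.2 m³/day.

217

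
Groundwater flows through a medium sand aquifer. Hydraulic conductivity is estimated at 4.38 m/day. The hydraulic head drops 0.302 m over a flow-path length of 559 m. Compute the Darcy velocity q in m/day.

Hydraulic gradient i = Δh / L = 0.302 / 559 = 0.0005403.
Specific discharge q = K · i = 4.380 × 0.0005403 = 0.002366 m/day.

0.00237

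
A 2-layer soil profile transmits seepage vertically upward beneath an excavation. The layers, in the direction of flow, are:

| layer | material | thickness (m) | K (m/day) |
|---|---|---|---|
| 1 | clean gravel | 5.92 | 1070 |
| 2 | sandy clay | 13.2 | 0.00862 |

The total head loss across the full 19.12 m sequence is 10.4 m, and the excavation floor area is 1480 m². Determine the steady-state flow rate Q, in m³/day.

10.1

Flow is perpendicular to layering, so the layers act in series and the equivalent K is the thickness-weighted harmonic mean.
Total thickness L = 5.92 + 13.2 = 19.12 m.
Σ(b_i/K_i) = 5.92/1070 + 13.2/0.00862 = 1531 d.
K_eq = L / Σ(b_i/K_i) = 19.12 / 1531 = 0.01249 m/day.
Q = K_eq · A · (Δh/L) = 0.01249 × 1480 × (10.4/19.12) = 10.05 m³/day.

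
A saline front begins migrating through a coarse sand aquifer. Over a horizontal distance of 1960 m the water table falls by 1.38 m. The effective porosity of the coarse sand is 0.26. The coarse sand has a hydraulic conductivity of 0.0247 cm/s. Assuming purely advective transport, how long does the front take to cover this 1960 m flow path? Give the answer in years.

92.9

Convert K: 0.0247 cm/s × 864 = 21.34 m/day.
Hydraulic gradient i = Δh / L = 1.38 / 1960 = 0.0007041.
Darcy flux q = K · i = 21.34 × 0.0007041 = 0.01503 m/day.
Seepage velocity v = q / n_e = 0.01503 / 0.26 = 0.05779 m/day.
Travel time t = L / v = 1960 / 0.05779 = 33915 days = 92.86 years.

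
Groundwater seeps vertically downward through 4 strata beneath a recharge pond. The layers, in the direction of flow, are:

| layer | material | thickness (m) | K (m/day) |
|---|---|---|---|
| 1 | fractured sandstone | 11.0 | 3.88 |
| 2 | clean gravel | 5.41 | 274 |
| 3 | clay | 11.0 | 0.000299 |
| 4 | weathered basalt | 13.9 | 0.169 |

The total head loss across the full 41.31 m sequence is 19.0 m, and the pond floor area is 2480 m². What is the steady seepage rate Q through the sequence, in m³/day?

Flow is perpendicular to layering, so the layers act in series and the equivalent K is the thickness-weighted harmonic mean.
Total thickness L = 11.0 + 5.41 + 11.0 + 13.9 = 41.31 m.
Σ(b_i/K_i) = 11.0/3.88 + 5.41/274 + 11.0/0.000299 + 13.9/0.169 = 36874 d.
K_eq = L / Σ(b_i/K_i) = 41.31 / 36874 = 0.001120 m/day.
Q = K_eq · A · (Δh/L) = 0.001120 × 2480 × (19.0/41.31) = 1.278 m³/day.

1.28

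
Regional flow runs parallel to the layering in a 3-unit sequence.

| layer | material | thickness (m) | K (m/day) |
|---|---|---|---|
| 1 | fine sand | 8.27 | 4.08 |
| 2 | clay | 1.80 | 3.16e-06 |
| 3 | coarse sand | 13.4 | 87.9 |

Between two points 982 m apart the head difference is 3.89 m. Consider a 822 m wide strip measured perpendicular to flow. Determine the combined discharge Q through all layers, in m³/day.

Flow is parallel to layering, so each bed carries its own Darcy discharge and the transmissivities add.
Σ(K_i·b_i) = 4.08×8.27 + 3.16e-06×1.80 + 87.9×13.4 = 1212 m²/day.
Hydraulic gradient i = Δh / L = 3.89 / 982 = 0.003961.
Q = Σ(K_i·b_i) · W · i = 1212 × 822 × 0.003961 = 3945 m³/day.

3950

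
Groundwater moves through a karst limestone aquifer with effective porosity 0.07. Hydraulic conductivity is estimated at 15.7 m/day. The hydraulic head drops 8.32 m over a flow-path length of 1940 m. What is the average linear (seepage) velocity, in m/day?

0.962

Hydraulic gradient i = Δh / L = 8.32 / 1940 = 0.004289.
Darcy flux q = K · i = 15.70 × 0.004289 = 0.06733 m/day.
Seepage velocity v = q / n_e = 0.06733 / 0.07 = 0.9619 m/day.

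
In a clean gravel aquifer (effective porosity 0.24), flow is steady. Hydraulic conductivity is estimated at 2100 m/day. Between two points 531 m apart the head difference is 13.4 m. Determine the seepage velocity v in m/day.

221

Hydraulic gradient i = Δh / L = 13.4 / 531 = 0.02524.
Darcy flux q = K · i = 2100 × 0.02524 = 52.99 m/day.
Seepage velocity v = q / n_e = 52.99 / 0.24 = 220.8 m/day.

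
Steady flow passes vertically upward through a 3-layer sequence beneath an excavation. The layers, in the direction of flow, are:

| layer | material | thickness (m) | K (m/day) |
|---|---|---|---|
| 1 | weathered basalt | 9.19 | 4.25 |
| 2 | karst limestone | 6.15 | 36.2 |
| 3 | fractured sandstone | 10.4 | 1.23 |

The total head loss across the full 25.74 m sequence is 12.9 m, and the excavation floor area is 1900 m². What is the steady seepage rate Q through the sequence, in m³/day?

Flow is perpendicular to layering, so the layers act in series and the equivalent K is the thickness-weighted harmonic mean.
Total thickness L = 9.19 + 6.15 + 10.4 = 25.74 m.
Σ(b_i/K_i) = 9.19/4.25 + 6.15/36.2 + 10.4/1.23 = 10.79 d.
K_eq = L / Σ(b_i/K_i) = 25.74 / 10.79 = 2.386 m/day.
Q = K_eq · A · (Δh/L) = 2.386 × 1900 × (12.9/25.74) = 2272 m³/day.

2270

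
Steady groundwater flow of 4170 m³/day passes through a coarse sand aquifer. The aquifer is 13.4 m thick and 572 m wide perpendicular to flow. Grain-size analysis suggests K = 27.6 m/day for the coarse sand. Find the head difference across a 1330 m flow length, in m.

Cross-sectional area A = 572 × 13.4 = 7665 m².
From Q = K·A·i, i = Q / (K·A) = 4170 / (27.60 × 7665) = 0.01971.
Head loss Δh = i · L = 0.01971 × 1330 = 26.22 m.

26.2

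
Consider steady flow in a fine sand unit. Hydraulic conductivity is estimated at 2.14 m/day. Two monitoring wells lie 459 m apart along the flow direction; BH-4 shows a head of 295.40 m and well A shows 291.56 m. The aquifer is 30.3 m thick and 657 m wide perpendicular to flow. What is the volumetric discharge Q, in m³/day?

356

Cross-sectional area A = 657 × 30.3 = 19907 m².
Hydraulic gradient i = (295.40 − 291.56) / 459 = 3.84 / 459 = 0.008366.
Darcy's law: Q = K · A · i = 2.140 × 19907 × 0.008366 = 356.4 m³/day.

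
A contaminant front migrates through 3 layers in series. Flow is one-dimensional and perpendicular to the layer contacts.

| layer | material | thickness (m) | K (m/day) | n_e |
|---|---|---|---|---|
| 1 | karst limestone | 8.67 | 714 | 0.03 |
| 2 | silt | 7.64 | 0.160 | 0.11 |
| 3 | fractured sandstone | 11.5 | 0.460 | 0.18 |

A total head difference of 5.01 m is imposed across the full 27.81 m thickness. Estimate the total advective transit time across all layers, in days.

With flow normal to the layers, continuity requires the same specific discharge q through every layer.
Σ(b_i/K_i) = 8.67/714 + 7.64/0.160 + 11.5/0.460 = 72.76 d.
q = Δh / Σ(b_i/K_i) = 5.01 / 72.76 = 0.06885 m/day.
In each layer the seepage velocity is v_i = q/n_i, so the layer transit time is t_i = b_i·n_i / q:
  layer 1 (karst limestone): t_1 = 8.67 × 0.03 / 0.06885 = 3.778 d
  layer 2 (silt): t_2 = 7.64 × 0.11 / 0.06885 = 12.21 d
  layer 3 (fractured sandstone): t_3 = 11.5 × 0.18 / 0.06885 = 30.06 d
Total t = Σ t_i = 46.05 days.

46.0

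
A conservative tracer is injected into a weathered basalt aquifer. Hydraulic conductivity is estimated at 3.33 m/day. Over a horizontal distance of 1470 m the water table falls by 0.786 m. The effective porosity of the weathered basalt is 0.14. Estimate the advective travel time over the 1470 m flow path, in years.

316

Hydraulic gradient i = Δh / L = 0.786 / 1470 = 0.0005347.
Darcy flux q = K · i = 3.330 × 0.0005347 = 0.001781 m/day.
Seepage velocity v = q / n_e = 0.001781 / 0.14 = 0.01272 m/day.
Travel time t = L / v = 1470 / 0.01272 = 1.156e+05 days = 316.5 years.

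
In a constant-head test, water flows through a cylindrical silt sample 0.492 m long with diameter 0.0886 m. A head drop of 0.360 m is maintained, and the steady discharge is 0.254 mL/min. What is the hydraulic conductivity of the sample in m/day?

0.0811

Cross-sectional area A = π·(d/2)² = π × (0.0886/2)² = 0.006165 m².
Convert discharge: 0.254 mL/min = 4.233e-09 m³/s.
Darcy's law rearranged: K = Q·L / (A·Δh) = 4.233e-09 × 0.492 / (0.006165 × 0.360) = 9.384e-07 m/s = 0.08108 m/day.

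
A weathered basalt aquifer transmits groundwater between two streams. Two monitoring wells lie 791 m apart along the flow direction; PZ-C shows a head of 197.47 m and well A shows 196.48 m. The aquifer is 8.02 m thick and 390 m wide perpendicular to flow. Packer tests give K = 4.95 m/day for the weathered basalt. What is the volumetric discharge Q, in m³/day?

19.4

Cross-sectional area A = 390 × 8.02 = 3128 m².
Hydraulic gradient i = (197.47 − 196.48) / 791 = 0.99 / 791 = 0.001252.
Darcy's law: Q = K · A · i = 4.950 × 3128 × 0.001252 = 19.38 m³/day.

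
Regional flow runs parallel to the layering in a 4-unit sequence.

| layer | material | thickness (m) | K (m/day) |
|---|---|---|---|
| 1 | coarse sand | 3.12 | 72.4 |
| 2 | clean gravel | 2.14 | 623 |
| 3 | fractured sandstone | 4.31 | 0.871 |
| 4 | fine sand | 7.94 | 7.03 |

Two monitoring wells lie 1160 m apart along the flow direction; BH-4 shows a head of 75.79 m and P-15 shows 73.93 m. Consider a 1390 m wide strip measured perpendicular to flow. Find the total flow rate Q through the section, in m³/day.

3610

Flow is parallel to layering, so each bed carries its own Darcy discharge and the transmissivities add.
Σ(K_i·b_i) = 72.4×3.12 + 623×2.14 + 0.871×4.31 + 7.03×7.94 = 1619 m²/day.
Hydraulic gradient i = (75.79 − 73.93) / 1160 = 1.86 / 1160 = 0.001603.
Q = Σ(K_i·b_i) · W · i = 1619 × 1390 × 0.001603 = 3608 m³/day.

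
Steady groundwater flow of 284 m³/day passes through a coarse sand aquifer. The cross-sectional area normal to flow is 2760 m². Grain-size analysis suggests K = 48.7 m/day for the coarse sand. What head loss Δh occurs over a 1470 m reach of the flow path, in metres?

3.11

From Q = K·A·i, i = Q / (K·A) = 284 / (48.70 × 2760) = 0.002113.
Head loss Δh = i · L = 0.002113 × 1470 = 3.106 m.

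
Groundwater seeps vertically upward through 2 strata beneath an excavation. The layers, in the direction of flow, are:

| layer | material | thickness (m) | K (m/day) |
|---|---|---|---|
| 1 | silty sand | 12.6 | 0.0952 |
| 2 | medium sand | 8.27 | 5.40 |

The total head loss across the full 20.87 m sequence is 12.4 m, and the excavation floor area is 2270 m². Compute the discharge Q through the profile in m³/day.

Flow is perpendicular to layering, so the layers act in series and the equivalent K is the thickness-weighted harmonic mean.
Total thickness L = 12.6 + 8.27 = 20.87 m.
Σ(b_i/K_i) = 12.6/0.0952 + 8.27/5.40 = 133.9 d.
K_eq = L / Σ(b_i/K_i) = 20.87 / 133.9 = 0.1559 m/day.
Q = K_eq · A · (Δh/L) = 0.1559 × 2270 × (12.4/20.87) = 210.2 m³/day.

210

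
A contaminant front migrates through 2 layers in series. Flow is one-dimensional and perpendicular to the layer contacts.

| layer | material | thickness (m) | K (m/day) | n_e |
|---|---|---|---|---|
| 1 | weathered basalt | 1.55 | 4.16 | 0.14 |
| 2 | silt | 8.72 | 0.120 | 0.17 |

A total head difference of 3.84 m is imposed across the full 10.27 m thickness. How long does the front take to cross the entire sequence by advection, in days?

With flow normal to the layers, continuity requires the same specific discharge q through every layer.
Σ(b_i/K_i) = 1.55/4.16 + 8.72/0.120 = 73.04 d.
q = Δh / Σ(b_i/K_i) = 3.84 / 73.04 = 0.05257 m/day.
In each layer the seepage velocity is v_i = q/n_i, so the layer transit time is t_i = b_i·n_i / q:
  layer 1 (weathered basalt): t_1 = 1.55 × 0.14 / 0.05257 = 4.127 d
  layer 2 (silt): t_2 = 8.72 × 0.17 / 0.05257 = 28.20 d
Total t = Σ t_i = 32.32 days.

32.3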